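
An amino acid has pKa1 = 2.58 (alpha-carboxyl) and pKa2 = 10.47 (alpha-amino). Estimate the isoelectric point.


pI = (pKa1 + pKa2) / 2
pI = (2.58 + 10.47) / 2
pI = 6.525

6.525


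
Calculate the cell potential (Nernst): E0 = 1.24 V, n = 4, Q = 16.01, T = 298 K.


E = E0 - (RT/nF) * ln(Q)
E = 1.24 - (8.314 * 298 / (4 * 96485)) * ln(16.01)
E = 1.2222 V

1.2222 V


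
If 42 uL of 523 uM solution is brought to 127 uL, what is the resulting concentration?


C2 = C1 * V1 / V2
C2 = 523 * 42 / 127
C2 = 172.9606 uM

172.9606 uM


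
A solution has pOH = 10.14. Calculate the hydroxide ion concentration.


[OH-] = 10^(-pOH)
[OH-] = 10^(-10.14)
[OH-] = 7.244e-11 M

7.244e-11 M


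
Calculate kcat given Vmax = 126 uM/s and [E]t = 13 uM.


kcat = Vmax / [E]t
kcat = 126 / 13
kcat = 9.6923 s^-1

9.6923 s^-1


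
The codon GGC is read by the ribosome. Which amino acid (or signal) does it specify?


Standard genetic code lookup.
Codon GGC -> Gly

Gly


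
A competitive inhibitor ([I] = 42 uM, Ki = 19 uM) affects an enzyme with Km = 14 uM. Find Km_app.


Km_app = Km * (1 + [I]/Ki)
Km_app = 14 * (1 + 42/19)
Km_app = 44.9474 uM

44.9474 uM


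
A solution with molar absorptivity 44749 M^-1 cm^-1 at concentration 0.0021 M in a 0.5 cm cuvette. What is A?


A = epsilon * c * l
A = 44749 * 0.0021 * 0.5
A = 46.9864

46.9864


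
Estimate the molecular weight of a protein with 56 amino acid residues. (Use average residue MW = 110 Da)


MW = n_residues * 110 Da
MW = 56 * 110
MW = 6160 Da

6160 Da


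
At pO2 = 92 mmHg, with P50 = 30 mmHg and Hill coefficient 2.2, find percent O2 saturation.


Y = pO2^n / (P50^n + pO2^n)
Y = 92^2.2 / (30^2.2 + 92^2.2)
Y = 92.17%

92.17%


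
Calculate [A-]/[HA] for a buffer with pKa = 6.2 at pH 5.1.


[A-]/[HA] = 10^(pH - pKa)
= 10^(5.1 - 6.2)
= 0.0794

0.0794


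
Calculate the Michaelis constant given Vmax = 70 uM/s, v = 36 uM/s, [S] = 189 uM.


Km = [S] * (Vmax - v) / v
Km = 189 * (70 - 36) / 36
Km = 178.5 uM

178.5 uM


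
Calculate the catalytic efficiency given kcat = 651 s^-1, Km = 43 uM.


Catalytic efficiency = kcat / Km
= 651 / 43
= 15.1395 uM^-1*s^-1

15.1395 uM^-1*s^-1


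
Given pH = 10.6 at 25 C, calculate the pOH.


pOH = 14 - pH
pOH = 14 - 10.6
pOH = 3.4

3.4


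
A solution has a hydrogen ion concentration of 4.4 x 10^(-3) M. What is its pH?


pH = -log10([H+])
pH = -log10(4.4 x 10^(-3))
pH = 2.3565

2.3565


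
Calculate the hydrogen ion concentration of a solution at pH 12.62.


[H+] = 10^(-pH)
[H+] = 10^(-12.62)
[H+] = 2.399e-13 M

2.399e-13 M


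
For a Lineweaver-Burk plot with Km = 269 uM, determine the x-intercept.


x-intercept = -1/Km
= -1/269
= -0.0037 1/uM

-0.0037 1/uM


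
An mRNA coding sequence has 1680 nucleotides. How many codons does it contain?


codons = nucleotides / 3
codons = 1680 / 3 = 560

560


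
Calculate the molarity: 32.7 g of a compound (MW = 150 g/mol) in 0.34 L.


C = (mass / MW) / volume
C = (32.7 / 150) / 0.34
C = 0.6412 M

0.6412 M


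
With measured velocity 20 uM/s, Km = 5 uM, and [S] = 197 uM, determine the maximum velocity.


Vmax = v * (Km + [S]) / [S]
Vmax = 20 * (5 + 197) / 197
Vmax = 20.5076 uM/s

20.5076 uM/s


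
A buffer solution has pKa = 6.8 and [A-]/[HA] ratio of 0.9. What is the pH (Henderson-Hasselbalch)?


pH = pKa + log10([A-]/[HA])
pH = 6.8 + log10(0.9)
pH = 6.7542

6.7542


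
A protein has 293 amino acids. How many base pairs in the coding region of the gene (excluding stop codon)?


Each amino acid = 1 codon = 3 bp
bp = 293 * 3 = 879 bp

879 bp


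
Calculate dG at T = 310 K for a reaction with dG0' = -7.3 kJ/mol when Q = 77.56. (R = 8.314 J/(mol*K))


dG = dG0' + RT * ln(Q) / 1000
dG = -7.3 + 8.314 * 310 * ln(77.56) / 1000
dG = 3.9141 kJ/mol

3.9141 kJ/mol


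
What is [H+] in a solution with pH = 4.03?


[H+] = 10^(-pH)
[H+] = 10^(-4.03)
[H+] = 9.333e-05 M

9.333e-05 M


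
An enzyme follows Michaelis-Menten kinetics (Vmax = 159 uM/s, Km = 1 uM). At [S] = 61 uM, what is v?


v = Vmax * [S] / (Km + [S])
v = 159 * 61 / (1 + 61)
v = 156.4355 uM/s

156.4355 uM/s


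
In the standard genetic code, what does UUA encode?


Standard genetic code lookup.
Codon UUA -> Leu

Leu


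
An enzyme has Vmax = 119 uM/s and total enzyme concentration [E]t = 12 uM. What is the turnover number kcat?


kcat = Vmax / [E]t
kcat = 119 / 12
kcat = 9.9167 s^-1

9.9167 s^-1


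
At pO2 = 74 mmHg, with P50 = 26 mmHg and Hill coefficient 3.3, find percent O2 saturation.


Y = pO2^n / (P50^n + pO2^n)
Y = 74^3.3 / (26^3.3 + 74^3.3)
Y = 96.93%

96.93%


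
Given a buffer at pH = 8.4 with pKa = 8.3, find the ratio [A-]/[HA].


[A-]/[HA] = 10^(pH - pKa)
= 10^(8.4 - 8.3)
= 1.2589

1.2589


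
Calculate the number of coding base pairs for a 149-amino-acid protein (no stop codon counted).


Each amino acid = 1 codon = 3 bp
bp = 149 * 3 = 447 bp

447 bp


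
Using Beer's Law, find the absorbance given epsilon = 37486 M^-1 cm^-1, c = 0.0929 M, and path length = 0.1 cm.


A = epsilon * c * l
A = 37486 * 0.0929 * 0.1
A = 348.2449

348.2449


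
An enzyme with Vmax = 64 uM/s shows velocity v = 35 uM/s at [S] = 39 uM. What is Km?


Km = [S] * (Vmax - v) / v
Km = 39 * (64 - 35) / 35
Km = 32.3143 uM

32.3143 uM


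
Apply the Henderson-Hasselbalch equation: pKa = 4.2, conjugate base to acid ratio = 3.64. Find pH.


pH = pKa + log10([A-]/[HA])
pH = 4.2 + log10(3.64)
pH = 4.7611

4.7611


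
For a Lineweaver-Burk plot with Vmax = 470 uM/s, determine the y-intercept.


y-intercept = 1/Vmax
= 1/470
= 0.0021 s/uM

0.0021 s/uM


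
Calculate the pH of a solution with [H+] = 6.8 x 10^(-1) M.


pH = -log10([H+])
pH = -log10(6.8 x 10^(-1))
pH = 0.1675

0.1675


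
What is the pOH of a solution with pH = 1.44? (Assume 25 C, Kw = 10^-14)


pOH = 14 - pH
pOH = 14 - 1.44
pOH = 12.56

12.56


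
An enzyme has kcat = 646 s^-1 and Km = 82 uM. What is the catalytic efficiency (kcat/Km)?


Catalytic efficiency = kcat / Km
= 646 / 82
= 7.878 uM^-1*s^-1

7.878 uM^-1*s^-1


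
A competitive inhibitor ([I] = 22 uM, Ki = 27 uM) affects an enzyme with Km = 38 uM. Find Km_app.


Km_app = Km * (1 + [I]/Ki)
Km_app = 38 * (1 + 22/27)
Km_app = 68.963 uM

68.963 uM


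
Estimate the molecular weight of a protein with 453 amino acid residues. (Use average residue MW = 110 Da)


MW = n_residues * 110 Da
MW = 453 * 110
MW = 49830 Da

49830 Da


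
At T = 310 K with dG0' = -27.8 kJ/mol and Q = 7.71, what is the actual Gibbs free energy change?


dG = dG0' + RT * ln(Q) / 1000
dG = -27.8 + 8.314 * 310 * ln(7.71) / 1000
dG = -22.5357 kJ/mol

-22.5357 kJ/mol


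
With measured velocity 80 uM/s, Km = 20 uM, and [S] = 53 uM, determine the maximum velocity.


Vmax = v * (Km + [S]) / [S]
Vmax = 80 * (20 + 53) / 53
Vmax = 110.1887 uM/s

110.1887 uM/s


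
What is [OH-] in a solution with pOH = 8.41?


[OH-] = 10^(-pOH)
[OH-] = 10^(-8.41)
[OH-] = 3.890e-09 M

3.890e-09 M


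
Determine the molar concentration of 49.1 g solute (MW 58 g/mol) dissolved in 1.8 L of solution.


C = (mass / MW) / volume
C = (49.1 / 58) / 1.8
C = 0.4703 M

0.4703 M


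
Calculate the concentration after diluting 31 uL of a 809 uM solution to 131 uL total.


C2 = C1 * V1 / V2
C2 = 809 * 31 / 131
C2 = 191.4427 uM

191.4427 uM


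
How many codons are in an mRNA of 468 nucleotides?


codons = nucleotides / 3
codons = 468 / 3 = 156

156


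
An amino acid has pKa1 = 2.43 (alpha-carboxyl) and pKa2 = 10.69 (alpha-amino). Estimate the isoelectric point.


pI = (pKa1 + pKa2) / 2
pI = (2.43 + 10.69) / 2
pI = 6.56

6.56


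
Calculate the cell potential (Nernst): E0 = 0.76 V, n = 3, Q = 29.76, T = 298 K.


E = E0 - (RT/nF) * ln(Q)
E = 0.76 - (8.314 * 298 / (3 * 96485)) * ln(29.76)
E = 0.731 V

0.731 V


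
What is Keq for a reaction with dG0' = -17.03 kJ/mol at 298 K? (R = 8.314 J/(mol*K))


Keq = exp(-dG0 * 1000 / (R * T))
Keq = exp(-(-17.03) * 1000 / (8.314 * 298))
Keq = 966.4843

966.4843


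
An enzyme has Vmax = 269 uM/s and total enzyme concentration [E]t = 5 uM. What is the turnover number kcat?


kcat = Vmax / [E]t
kcat = 269 / 5
kcat = 53.8 s^-1

53.8 s^-1


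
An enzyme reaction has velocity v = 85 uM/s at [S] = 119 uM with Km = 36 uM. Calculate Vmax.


Vmax = v * (Km + [S]) / [S]
Vmax = 85 * (36 + 119) / 119
Vmax = 110.7143 uM/s

110.7143 uM/s


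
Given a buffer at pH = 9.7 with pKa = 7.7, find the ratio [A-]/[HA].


[A-]/[HA] = 10^(pH - pKa)
= 10^(9.7 - 7.7)
= 100.0

100.0


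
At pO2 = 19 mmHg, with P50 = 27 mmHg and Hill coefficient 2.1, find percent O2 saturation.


Y = pO2^n / (P50^n + pO2^n)
Y = 19^2.1 / (27^2.1 + 19^2.1)
Y = 32.35%

32.35%


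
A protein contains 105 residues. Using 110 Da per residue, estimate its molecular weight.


MW = n_residues * 110 Da
MW = 105 * 110
MW = 11550 Da

11550 Da


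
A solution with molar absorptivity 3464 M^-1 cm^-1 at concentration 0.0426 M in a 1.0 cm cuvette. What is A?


A = epsilon * c * l
A = 3464 * 0.0426 * 1.0
A = 147.5664

147.5664


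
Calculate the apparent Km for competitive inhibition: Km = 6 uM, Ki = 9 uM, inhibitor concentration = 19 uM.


Km_app = Km * (1 + [I]/Ki)
Km_app = 6 * (1 + 19/9)
Km_app = 18.6667 uM

18.6667 uM


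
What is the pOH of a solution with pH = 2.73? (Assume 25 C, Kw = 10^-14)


pOH = 14 - pH
pOH = 14 - 2.73
pOH = 11.27

11.27


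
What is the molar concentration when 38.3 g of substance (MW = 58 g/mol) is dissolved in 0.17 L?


C = (mass / MW) / volume
C = (38.3 / 58) / 0.17
C = 3.8844 M

3.8844 M


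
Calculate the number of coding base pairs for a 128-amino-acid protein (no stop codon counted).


Each amino acid = 1 codon = 3 bp
bp = 128 * 3 = 384 bp

384 bp


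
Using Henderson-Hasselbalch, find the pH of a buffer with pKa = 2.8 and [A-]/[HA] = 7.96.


pH = pKa + log10([A-]/[HA])
pH = 2.8 + log10(7.96)
pH = 3.7009

3.7009


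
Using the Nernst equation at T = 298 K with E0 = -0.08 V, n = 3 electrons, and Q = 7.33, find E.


E = E0 - (RT/nF) * ln(Q)
E = -0.08 - (8.314 * 298 / (3 * 96485)) * ln(7.33)
E = -0.0971 V

-0.0971 V


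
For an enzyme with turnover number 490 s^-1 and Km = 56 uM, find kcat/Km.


Catalytic efficiency = kcat / Km
= 490 / 56
= 8.75 uM^-1*s^-1

8.75 uM^-1*s^-1


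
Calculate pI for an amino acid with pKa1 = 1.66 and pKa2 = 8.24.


pI = (pKa1 + pKa2) / 2
pI = (1.66 + 8.24) / 2
pI = 4.95

4.95


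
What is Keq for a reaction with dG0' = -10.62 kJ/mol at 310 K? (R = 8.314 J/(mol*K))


Keq = exp(-dG0 * 1000 / (R * T))
Keq = exp(-(-10.62) * 1000 / (8.314 * 310))
Keq = 61.5917

61.5917


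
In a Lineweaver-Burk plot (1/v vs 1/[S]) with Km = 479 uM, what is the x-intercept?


x-intercept = -1/Km
= -1/479
= -0.0021 1/uM

-0.0021 1/uM


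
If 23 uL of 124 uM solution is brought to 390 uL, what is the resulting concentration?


C2 = C1 * V1 / V2
C2 = 124 * 23 / 390
C2 = 7.3128 uM

7.3128 uM


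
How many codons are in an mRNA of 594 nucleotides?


codons = nucleotides / 3
codons = 594 / 3 = 198

198


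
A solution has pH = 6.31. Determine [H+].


[H+] = 10^(-pH)
[H+] = 10^(-6.31)
[H+] = 4.898e-07 M

4.898e-07 M


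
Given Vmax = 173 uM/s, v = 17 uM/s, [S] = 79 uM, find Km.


Km = [S] * (Vmax - v) / v
Km = 79 * (173 - 17) / 17
Km = 724.9412 uM

724.9412 uM


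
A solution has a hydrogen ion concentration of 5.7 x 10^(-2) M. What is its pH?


pH = -log10([H+])
pH = -log10(5.7 x 10^(-2))
pH = 1.2441

1.2441


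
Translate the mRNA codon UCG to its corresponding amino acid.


Standard genetic code lookup.
Codon UCG -> Ser

Ser


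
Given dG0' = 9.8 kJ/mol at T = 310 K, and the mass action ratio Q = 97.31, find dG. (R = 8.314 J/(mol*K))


dG = dG0' + RT * ln(Q) / 1000
dG = 9.8 + 8.314 * 310 * ln(97.31) / 1000
dG = 21.5988 kJ/mol

21.5988 kJ/mol


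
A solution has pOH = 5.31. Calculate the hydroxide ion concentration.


[OH-] = 10^(-pOH)
[OH-] = 10^(-5.31)
[OH-] = 4.898e-06 M

4.898e-06 M


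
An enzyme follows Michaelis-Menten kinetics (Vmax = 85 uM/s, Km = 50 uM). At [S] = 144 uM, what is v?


v = Vmax * [S] / (Km + [S])
v = 85 * 144 / (50 + 144)
v = 63.0928 uM/s

63.0928 uM/s


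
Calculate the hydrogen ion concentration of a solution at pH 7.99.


[H+] = 10^(-pH)
[H+] = 10^(-7.99)
[H+] = 1.023e-08 M

1.023e-08 M


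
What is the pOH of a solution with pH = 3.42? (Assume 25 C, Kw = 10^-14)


pOH = 14 - pH
pOH = 14 - 3.42
pOH = 10.58

10.58


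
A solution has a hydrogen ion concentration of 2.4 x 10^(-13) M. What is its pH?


pH = -log10([H+])
pH = -log10(2.4 x 10^(-13))
pH = 12.6198

12.6198


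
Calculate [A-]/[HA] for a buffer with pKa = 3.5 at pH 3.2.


[A-]/[HA] = 10^(pH - pKa)
= 10^(3.2 - 3.5)
= 0.5012

0.5012


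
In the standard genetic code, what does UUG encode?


Standard genetic code lookup.
Codon UUG -> Leu

Leu


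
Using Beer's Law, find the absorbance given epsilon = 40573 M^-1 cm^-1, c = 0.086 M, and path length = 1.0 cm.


A = epsilon * c * l
A = 40573 * 0.086 * 1.0
A = 3489.278

3489.278


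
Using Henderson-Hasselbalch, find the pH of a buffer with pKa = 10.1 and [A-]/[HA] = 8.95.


pH = pKa + log10([A-]/[HA])
pH = 10.1 + log10(8.95)
pH = 11.0518

11.0518


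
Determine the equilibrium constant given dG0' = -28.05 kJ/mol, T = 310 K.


Keq = exp(-dG0 * 1000 / (R * T))
Keq = exp(-(-28.05) * 1000 / (8.314 * 310))
Keq = 53279.8667

53279.8667


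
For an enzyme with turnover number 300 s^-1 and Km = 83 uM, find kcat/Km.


Catalytic efficiency = kcat / Km
= 300 / 83
= 3.6145 uM^-1*s^-1

3.6145 uM^-1*s^-1


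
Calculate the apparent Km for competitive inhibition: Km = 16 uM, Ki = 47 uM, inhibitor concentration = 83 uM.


Km_app = Km * (1 + [I]/Ki)
Km_app = 16 * (1 + 83/47)
Km_app = 44.2553 uM

44.2553 uM


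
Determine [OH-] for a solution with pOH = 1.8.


[OH-] = 10^(-pOH)
[OH-] = 10^(-1.8)
[OH-] = 0.0158 M

0.0158 M


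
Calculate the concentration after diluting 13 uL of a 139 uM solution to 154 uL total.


C2 = C1 * V1 / V2
C2 = 139 * 13 / 154
C2 = 11.7338 uM

11.7338 uM


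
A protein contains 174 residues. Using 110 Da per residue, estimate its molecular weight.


MW = n_residues * 110 Da
MW = 174 * 110
MW = 19140 Da

19140 Da


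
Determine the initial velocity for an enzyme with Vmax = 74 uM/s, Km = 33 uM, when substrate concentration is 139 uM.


v = Vmax * [S] / (Km + [S])
v = 74 * 139 / (33 + 139)
v = 59.8023 uM/s

59.8023 uM/s


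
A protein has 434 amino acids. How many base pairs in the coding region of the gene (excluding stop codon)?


Each amino acid = 1 codon = 3 bp
bp = 434 * 3 = 1302 bp

1302 bp


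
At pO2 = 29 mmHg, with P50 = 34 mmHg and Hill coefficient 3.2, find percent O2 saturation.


Y = pO2^n / (P50^n + pO2^n)
Y = 29^3.2 / (34^3.2 + 29^3.2)
Y = 37.54%

37.54%


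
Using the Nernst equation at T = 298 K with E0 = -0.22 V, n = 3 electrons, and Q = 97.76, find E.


E = E0 - (RT/nF) * ln(Q)
E = -0.22 - (8.314 * 298 / (3 * 96485)) * ln(97.76)
E = -0.2592 V

-0.2592 V


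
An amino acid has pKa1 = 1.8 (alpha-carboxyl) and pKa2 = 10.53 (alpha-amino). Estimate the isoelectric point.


pI = (pKa1 + pKa2) / 2
pI = (1.8 + 10.53) / 2
pI = 6.165

6.165


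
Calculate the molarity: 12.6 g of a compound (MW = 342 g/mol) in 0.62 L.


C = (mass / MW) / volume
C = (12.6 / 342) / 0.62
C = 0.0594 M

0.0594 M


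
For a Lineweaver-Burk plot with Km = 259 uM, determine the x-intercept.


x-intercept = -1/Km
= -1/259
= -0.0039 1/uM

-0.0039 1/uM


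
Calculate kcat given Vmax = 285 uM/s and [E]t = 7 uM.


kcat = Vmax / [E]t
kcat = 285 / 7
kcat = 40.7143 s^-1

40.7143 s^-1


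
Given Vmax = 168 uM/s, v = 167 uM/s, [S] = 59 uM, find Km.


Km = [S] * (Vmax - v) / v
Km = 59 * (168 - 167) / 167
Km = 0.3533 uM

0.3533 uM


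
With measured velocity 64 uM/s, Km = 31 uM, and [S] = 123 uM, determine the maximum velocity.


Vmax = v * (Km + [S]) / [S]
Vmax = 64 * (31 + 123) / 123
Vmax = 80.1301 uM/s

80.1301 uM/s


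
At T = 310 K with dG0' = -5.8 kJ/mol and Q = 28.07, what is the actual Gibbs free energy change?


dG = dG0' + RT * ln(Q) / 1000
dG = -5.8 + 8.314 * 310 * ln(28.07) / 1000
dG = 2.7947 kJ/mol

2.7947 kJ/mol


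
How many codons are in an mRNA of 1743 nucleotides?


codons = nucleotides / 3
codons = 1743 / 3 = 581

581


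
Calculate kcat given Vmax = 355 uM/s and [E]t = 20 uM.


kcat = Vmax / [E]t
kcat = 355 / 20
kcat = 17.75 s^-1

17.75 s^-1


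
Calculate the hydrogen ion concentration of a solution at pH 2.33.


[H+] = 10^(-pH)
[H+] = 10^(-2.33)
[H+] = 0.0047 M

0.0047 M


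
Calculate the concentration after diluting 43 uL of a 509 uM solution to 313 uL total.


C2 = C1 * V1 / V2
C2 = 509 * 43 / 313
C2 = 69.9265 uM

69.9265 uM


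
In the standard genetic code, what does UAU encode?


Standard genetic code lookup.
Codon UAU -> Tyr

Tyr


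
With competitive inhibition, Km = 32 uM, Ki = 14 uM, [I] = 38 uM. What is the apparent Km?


Km_app = Km * (1 + [I]/Ki)
Km_app = 32 * (1 + 38/14)
Km_app = 118.8571 uM

118.8571 uM


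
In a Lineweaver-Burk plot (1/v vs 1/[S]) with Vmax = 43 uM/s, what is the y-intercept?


y-intercept = 1/Vmax
= 1/43
= 0.0233 s/uM

0.0233 s/uM


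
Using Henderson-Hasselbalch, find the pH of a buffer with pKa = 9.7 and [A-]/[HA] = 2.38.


pH = pKa + log10([A-]/[HA])
pH = 9.7 + log10(2.38)
pH = 10.0766

10.0766


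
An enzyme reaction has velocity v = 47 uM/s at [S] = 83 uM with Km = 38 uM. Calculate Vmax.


Vmax = v * (Km + [S]) / [S]
Vmax = 47 * (38 + 83) / 83
Vmax = 68.5181 uM/s

68.5181 uM/s


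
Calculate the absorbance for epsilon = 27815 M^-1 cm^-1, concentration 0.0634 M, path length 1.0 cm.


A = epsilon * c * l
A = 27815 * 0.0634 * 1.0
A = 1763.471

1763.471


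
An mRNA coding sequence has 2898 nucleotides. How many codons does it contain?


codons = nucleotides / 3
codons = 2898 / 3 = 966

966


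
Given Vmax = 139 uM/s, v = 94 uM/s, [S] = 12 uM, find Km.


Km = [S] * (Vmax - v) / v
Km = 12 * (139 - 94) / 94
Km = 5.7447 uM

5.7447 uM


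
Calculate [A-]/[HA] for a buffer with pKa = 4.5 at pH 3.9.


[A-]/[HA] = 10^(pH - pKa)
= 10^(3.9 - 4.5)
= 0.2512

0.2512


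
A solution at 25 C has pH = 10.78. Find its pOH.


pOH = 14 - pH
pOH = 14 - 10.78
pOH = 3.22

3.22


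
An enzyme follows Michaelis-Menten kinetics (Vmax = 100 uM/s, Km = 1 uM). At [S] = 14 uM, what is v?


v = Vmax * [S] / (Km + [S])
v = 100 * 14 / (1 + 14)
v = 93.3333 uM/s

93.3333 uM/s


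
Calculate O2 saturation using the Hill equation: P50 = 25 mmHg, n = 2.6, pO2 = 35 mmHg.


Y = pO2^n / (P50^n + pO2^n)
Y = 35^2.6 / (25^2.6 + 35^2.6)
Y = 70.57%

70.57%


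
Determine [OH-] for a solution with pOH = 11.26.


[OH-] = 10^(-pOH)
[OH-] = 10^(-11.26)
[OH-] = 5.495e-12 M

5.495e-12 M


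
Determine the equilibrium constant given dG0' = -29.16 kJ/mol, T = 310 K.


Keq = exp(-dG0 * 1000 / (R * T))
Keq = exp(-(-29.16) * 1000 / (8.314 * 310))
Keq = 81960.3107

81960.3107


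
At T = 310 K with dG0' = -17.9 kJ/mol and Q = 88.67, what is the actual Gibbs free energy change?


dG = dG0' + RT * ln(Q) / 1000
dG = -17.9 + 8.314 * 310 * ln(88.67) / 1000
dG = -6.3408 kJ/mol

-6.3408 kJ/mol


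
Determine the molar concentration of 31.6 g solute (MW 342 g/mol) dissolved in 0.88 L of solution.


C = (mass / MW) / volume
C = (31.6 / 342) / 0.88
C = 0.105 M

0.105 M


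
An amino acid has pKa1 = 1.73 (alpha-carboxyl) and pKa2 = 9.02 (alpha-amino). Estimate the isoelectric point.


pI = (pKa1 + pKa2) / 2
pI = (1.73 + 9.02) / 2
pI = 5.375

5.375


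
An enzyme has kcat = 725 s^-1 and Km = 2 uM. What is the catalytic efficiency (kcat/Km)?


Catalytic efficiency = kcat / Km
= 725 / 2
= 362.5 uM^-1*s^-1

362.5 uM^-1*s^-1


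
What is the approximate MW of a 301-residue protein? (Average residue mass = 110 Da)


MW = n_residues * 110 Da
MW = 301 * 110
MW = 33110 Da

33110 Da


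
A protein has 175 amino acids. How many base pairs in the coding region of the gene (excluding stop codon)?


Each amino acid = 1 codon = 3 bp
bp = 175 * 3 = 525 bp

525 bp


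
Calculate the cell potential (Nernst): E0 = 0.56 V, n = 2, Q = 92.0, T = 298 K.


E = E0 - (RT/nF) * ln(Q)
E = 0.56 - (8.314 * 298 / (2 * 96485)) * ln(92.0)
E = 0.5019 V

0.5019 V


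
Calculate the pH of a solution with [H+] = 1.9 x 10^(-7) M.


pH = -log10([H+])
pH = -log10(1.9 x 10^(-7))
pH = 6.7212

6.7212


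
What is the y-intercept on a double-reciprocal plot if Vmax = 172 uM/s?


y-intercept = 1/Vmax
= 1/172
= 0.0058 s/uM

0.0058 s/uM


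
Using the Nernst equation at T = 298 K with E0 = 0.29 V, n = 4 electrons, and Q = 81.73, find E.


E = E0 - (RT/nF) * ln(Q)
E = 0.29 - (8.314 * 298 / (4 * 96485)) * ln(81.73)
E = 0.2617 V

0.2617 V


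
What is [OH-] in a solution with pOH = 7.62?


[OH-] = 10^(-pOH)
[OH-] = 10^(-7.62)
[OH-] = 2.399e-08 M

2.399e-08 M


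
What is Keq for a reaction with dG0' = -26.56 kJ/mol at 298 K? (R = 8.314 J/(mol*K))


Keq = exp(-dG0 * 1000 / (R * T))
Keq = exp(-(-26.56) * 1000 / (8.314 * 298))
Keq = 45259.7237

45259.7237


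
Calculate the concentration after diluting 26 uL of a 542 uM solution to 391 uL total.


C2 = C1 * V1 / V2
C2 = 542 * 26 / 391
C2 = 36.0409 uM

36.0409 uM


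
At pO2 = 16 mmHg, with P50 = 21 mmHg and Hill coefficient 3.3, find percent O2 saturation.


Y = pO2^n / (P50^n + pO2^n)
Y = 16^3.3 / (21^3.3 + 16^3.3)
Y = 28.96%

28.96%


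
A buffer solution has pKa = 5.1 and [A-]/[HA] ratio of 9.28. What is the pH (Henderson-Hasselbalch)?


pH = pKa + log10([A-]/[HA])
pH = 5.1 + log10(9.28)
pH = 6.0675

6.0675


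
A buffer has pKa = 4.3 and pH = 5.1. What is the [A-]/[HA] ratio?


[A-]/[HA] = 10^(pH - pKa)
= 10^(5.1 - 4.3)
= 6.3096

6.3096


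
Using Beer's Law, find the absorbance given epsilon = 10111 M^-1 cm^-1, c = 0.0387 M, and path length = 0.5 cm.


A = epsilon * c * l
A = 10111 * 0.0387 * 0.5
A = 195.6479

195.6479


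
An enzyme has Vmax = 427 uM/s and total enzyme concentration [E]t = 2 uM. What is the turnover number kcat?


kcat = Vmax / [E]t
kcat = 427 / 2
kcat = 213.5 s^-1

213.5 s^-1


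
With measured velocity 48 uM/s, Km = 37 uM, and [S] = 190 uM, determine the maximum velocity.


Vmax = v * (Km + [S]) / [S]
Vmax = 48 * (37 + 190) / 190
Vmax = 57.3474 uM/s

57.3474 uM/s


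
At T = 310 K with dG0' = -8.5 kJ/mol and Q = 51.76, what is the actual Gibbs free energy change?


dG = dG0' + RT * ln(Q) / 1000
dG = -8.5 + 8.314 * 310 * ln(51.76) / 1000
dG = 1.6718 kJ/mol

1.6718 kJ/mol


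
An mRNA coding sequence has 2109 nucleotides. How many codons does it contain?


codons = nucleotides / 3
codons = 2109 / 3 = 703

703


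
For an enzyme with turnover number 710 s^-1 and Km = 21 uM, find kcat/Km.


Catalytic efficiency = kcat / Km
= 710 / 21
= 33.8095 uM^-1*s^-1

33.8095 uM^-1*s^-1


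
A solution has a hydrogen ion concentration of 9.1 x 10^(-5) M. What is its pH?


pH = -log10([H+])
pH = -log10(9.1 x 10^(-5))
pH = 4.041

4.041


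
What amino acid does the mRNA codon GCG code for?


Standard genetic code lookup.
Codon GCG -> Ala

Ala


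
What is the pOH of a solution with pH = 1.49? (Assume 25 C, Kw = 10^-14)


pOH = 14 - pH
pOH = 14 - 1.49
pOH = 12.51

12.51


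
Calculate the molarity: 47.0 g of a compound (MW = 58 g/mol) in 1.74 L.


C = (mass / MW) / volume
C = (47.0 / 58) / 1.74
C = 0.4657 M

0.4657 M


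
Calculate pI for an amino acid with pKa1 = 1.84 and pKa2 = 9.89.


pI = (pKa1 + pKa2) / 2
pI = (1.84 + 9.89) / 2
pI = 5.865

5.865


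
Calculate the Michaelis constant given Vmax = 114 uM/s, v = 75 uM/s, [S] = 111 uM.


Km = [S] * (Vmax - v) / v
Km = 111 * (114 - 75) / 75
Km = 57.72 uM

57.72 uM


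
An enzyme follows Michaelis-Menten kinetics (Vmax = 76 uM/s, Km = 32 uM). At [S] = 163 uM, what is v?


v = Vmax * [S] / (Km + [S])
v = 76 * 163 / (32 + 163)
v = 63.5282 uM/s

63.5282 uM/s


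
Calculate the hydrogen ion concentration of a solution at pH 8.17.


[H+] = 10^(-pH)
[H+] = 10^(-8.17)
[H+] = 6.761e-09 M

6.761e-09 M


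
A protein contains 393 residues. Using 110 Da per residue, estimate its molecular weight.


MW = n_residues * 110 Da
MW = 393 * 110
MW = 43230 Da

43230 Da


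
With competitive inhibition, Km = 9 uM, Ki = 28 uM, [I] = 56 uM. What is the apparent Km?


Km_app = Km * (1 + [I]/Ki)
Km_app = 9 * (1 + 56/28)
Km_app = 27.0 uM

27.0 uM


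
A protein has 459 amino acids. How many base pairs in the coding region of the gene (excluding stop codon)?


Each amino acid = 1 codon = 3 bp
bp = 459 * 3 = 1377 bp

1377 bp


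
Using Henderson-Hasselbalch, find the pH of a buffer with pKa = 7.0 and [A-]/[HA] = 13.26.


pH = pKa + log10([A-]/[HA])
pH = 7.0 + log10(13.26)
pH = 8.1225

8.1225


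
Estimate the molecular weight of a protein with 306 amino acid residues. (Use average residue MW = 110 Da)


MW = n_residues * 110 Da
MW = 306 * 110
MW = 33660 Da

33660 Da


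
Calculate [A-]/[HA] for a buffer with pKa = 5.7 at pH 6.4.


[A-]/[HA] = 10^(pH - pKa)
= 10^(6.4 - 5.7)
= 5.0119

5.0119


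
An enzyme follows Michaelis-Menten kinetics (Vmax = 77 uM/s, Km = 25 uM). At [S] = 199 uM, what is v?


v = Vmax * [S] / (Km + [S])
v = 77 * 199 / (25 + 199)
v = 68.4062 uM/s

68.4062 uM/s


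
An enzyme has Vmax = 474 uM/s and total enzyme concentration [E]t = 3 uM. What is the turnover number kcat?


kcat = Vmax / [E]t
kcat = 474 / 3
kcat = 158.0 s^-1

158.0 s^-1


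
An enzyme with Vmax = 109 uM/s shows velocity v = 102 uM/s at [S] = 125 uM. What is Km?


Km = [S] * (Vmax - v) / v
Km = 125 * (109 - 102) / 102
Km = 8.5784 uM

8.5784 uM


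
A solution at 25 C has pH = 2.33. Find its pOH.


pOH = 14 - pH
pOH = 14 - 2.33
pOH = 11.67

11.67


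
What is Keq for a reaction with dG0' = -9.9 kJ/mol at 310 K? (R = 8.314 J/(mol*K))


Keq = exp(-dG0 * 1000 / (R * T))
Keq = exp(-(-9.9) * 1000 / (8.314 * 310))
Keq = 46.5799

46.5799


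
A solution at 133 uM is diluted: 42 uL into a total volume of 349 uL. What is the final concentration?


C2 = C1 * V1 / V2
C2 = 133 * 42 / 349
C2 = 16.0057 uM

16.0057 uM


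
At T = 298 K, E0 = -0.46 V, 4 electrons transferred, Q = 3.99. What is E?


E = E0 - (RT/nF) * ln(Q)
E = -0.46 - (8.314 * 298 / (4 * 96485)) * ln(3.99)
E = -0.4689 V

-0.4689 V


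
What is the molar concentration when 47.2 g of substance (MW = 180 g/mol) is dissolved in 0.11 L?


C = (mass / MW) / volume
C = (47.2 / 180) / 0.11
C = 2.3838 M

2.3838 M


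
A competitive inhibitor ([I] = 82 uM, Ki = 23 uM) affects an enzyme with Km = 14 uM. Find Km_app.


Km_app = Km * (1 + [I]/Ki)
Km_app = 14 * (1 + 82/23)
Km_app = 63.913 uM

63.913 uM


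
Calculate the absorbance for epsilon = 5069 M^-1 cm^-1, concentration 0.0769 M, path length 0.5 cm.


A = epsilon * c * l
A = 5069 * 0.0769 * 0.5
A = 194.903

194.903


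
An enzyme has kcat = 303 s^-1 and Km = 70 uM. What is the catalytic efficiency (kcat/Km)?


Catalytic efficiency = kcat / Km
= 303 / 70
= 4.3286 uM^-1*s^-1

4.3286 uM^-1*s^-1


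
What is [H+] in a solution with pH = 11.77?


[H+] = 10^(-pH)
[H+] = 10^(-11.77)
[H+] = 1.698e-12 M

1.698e-12 M


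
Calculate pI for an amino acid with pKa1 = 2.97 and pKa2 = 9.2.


pI = (pKa1 + pKa2) / 2
pI = (2.97 + 9.2) / 2
pI = 6.085

6.085


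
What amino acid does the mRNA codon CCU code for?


Standard genetic code lookup.
Codon CCU -> Pro

Pro


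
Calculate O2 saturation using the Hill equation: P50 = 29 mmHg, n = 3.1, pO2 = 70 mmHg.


Y = pO2^n / (P50^n + pO2^n)
Y = 70^3.1 / (29^3.1 + 70^3.1)
Y = 93.89%

93.89%


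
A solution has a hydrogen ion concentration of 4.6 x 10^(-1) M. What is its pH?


pH = -log10([H+])
pH = -log10(4.6 x 10^(-1))
pH = 0.3372

0.3372


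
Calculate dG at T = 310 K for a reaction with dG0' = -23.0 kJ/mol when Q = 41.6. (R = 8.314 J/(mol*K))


dG = dG0' + RT * ln(Q) / 1000
dG = -23.0 + 8.314 * 310 * ln(41.6) / 1000
dG = -13.3914 kJ/mol

-13.3914 kJ/mol


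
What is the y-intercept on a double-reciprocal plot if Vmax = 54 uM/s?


y-intercept = 1/Vmax
= 1/54
= 0.0185 s/uM

0.0185 s/uM


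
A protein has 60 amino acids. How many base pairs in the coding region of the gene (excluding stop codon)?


Each amino acid = 1 codon = 3 bp
bp = 60 * 3 = 180 bp

180 bp


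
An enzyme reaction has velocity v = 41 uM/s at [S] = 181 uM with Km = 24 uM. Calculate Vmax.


Vmax = v * (Km + [S]) / [S]
Vmax = 41 * (24 + 181) / 181
Vmax = 46.4365 uM/s

46.4365 uM/s


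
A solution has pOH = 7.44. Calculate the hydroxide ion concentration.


[OH-] = 10^(-pOH)
[OH-] = 10^(-7.44)
[OH-] = 3.631e-08 M

3.631e-08 M


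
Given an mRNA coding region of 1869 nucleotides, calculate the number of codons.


codons = nucleotides / 3
codons = 1869 / 3 = 623

623


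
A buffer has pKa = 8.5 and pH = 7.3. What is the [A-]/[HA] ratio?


[A-]/[HA] = 10^(pH - pKa)
= 10^(7.3 - 8.5)
= 0.0631

0.0631


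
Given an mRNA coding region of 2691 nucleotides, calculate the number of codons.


codons = nucleotides / 3
codons = 2691 / 3 = 897

897


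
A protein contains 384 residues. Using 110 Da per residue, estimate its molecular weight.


MW = n_residues * 110 Da
MW = 384 * 110
MW = 42240 Da

42240 Da


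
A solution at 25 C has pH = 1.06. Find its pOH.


pOH = 14 - pH
pOH = 14 - 1.06
pOH = 12.94

12.94


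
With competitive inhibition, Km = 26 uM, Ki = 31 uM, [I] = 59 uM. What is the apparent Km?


Km_app = Km * (1 + [I]/Ki)
Km_app = 26 * (1 + 59/31)
Km_app = 75.4839 uM

75.4839 uM


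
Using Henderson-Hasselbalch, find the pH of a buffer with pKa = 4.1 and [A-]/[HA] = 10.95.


pH = pKa + log10([A-]/[HA])
pH = 4.1 + log10(10.95)
pH = 5.1394

5.1394


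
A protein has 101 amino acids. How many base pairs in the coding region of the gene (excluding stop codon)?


Each amino acid = 1 codon = 3 bp
bp = 101 * 3 = 303 bp

303 bp


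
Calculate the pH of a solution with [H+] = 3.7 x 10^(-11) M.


pH = -log10([H+])
pH = -log10(3.7 x 10^(-11))
pH = 10.4318

10.4318


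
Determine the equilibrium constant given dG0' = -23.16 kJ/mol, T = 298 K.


Keq = exp(-dG0 * 1000 / (R * T))
Keq = exp(-(-23.16) * 1000 / (8.314 * 298))
Keq = 11474.2599

11474.2599


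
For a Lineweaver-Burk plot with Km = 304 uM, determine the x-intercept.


x-intercept = -1/Km
= -1/304
= -0.0033 1/uM

-0.0033 1/uM


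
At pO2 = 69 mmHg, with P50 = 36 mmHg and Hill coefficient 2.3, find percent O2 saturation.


Y = pO2^n / (P50^n + pO2^n)
Y = 69^2.3 / (36^2.3 + 69^2.3)
Y = 81.7%

81.7%


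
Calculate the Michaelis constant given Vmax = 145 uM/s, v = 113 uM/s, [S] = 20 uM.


Km = [S] * (Vmax - v) / v
Km = 20 * (145 - 113) / 113
Km = 5.6637 uM

5.6637 uM


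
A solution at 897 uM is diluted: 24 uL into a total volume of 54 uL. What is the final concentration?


C2 = C1 * V1 / V2
C2 = 897 * 24 / 54
C2 = 398.6667 uM

398.6667 uM


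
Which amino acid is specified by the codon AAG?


Standard genetic code lookup.
Codon AAG -> Lys

Lys


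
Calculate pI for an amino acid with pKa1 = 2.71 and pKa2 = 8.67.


pI = (pKa1 + pKa2) / 2
pI = (2.71 + 8.67) / 2
pI = 5.69

5.69


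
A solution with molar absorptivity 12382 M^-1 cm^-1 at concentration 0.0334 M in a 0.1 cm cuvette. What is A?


A = epsilon * c * l
A = 12382 * 0.0334 * 0.1
A = 41.3559

41.3559


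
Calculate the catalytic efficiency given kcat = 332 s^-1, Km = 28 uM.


Catalytic efficiency = kcat / Km
= 332 / 28
= 11.8571 uM^-1*s^-1

11.8571 uM^-1*s^-1


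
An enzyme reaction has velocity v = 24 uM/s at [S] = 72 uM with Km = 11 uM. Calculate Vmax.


Vmax = v * (Km + [S]) / [S]
Vmax = 24 * (11 + 72) / 72
Vmax = 27.6667 uM/s

27.6667 uM/s


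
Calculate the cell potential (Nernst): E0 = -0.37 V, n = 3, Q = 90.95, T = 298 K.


E = E0 - (RT/nF) * ln(Q)
E = -0.37 - (8.314 * 298 / (3 * 96485)) * ln(90.95)
E = -0.4086 V

-0.4086 V


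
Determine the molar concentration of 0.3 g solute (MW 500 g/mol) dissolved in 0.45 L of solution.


C = (mass / MW) / volume
C = (0.3 / 500) / 0.45
C = 0.0013 M

0.0013 M


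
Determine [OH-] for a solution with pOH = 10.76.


[OH-] = 10^(-pOH)
[OH-] = 10^(-10.76)
[OH-] = 1.738e-11 M

1.738e-11 M


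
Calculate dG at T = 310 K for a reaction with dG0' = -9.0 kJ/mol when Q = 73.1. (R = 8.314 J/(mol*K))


dG = dG0' + RT * ln(Q) / 1000
dG = -9.0 + 8.314 * 310 * ln(73.1) / 1000
dG = 2.0615 kJ/mol

2.0615 kJ/mol


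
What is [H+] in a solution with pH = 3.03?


[H+] = 10^(-pH)
[H+] = 10^(-3.03)
[H+] = 9.333e-04 M

9.333e-04 M


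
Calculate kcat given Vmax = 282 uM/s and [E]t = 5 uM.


kcat = Vmax / [E]t
kcat = 282 / 5
kcat = 56.4 s^-1

56.4 s^-1


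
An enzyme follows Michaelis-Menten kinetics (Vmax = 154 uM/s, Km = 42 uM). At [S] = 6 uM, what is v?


v = Vmax * [S] / (Km + [S])
v = 154 * 6 / (42 + 6)
v = 19.25 uM/s

19.25 uM/s


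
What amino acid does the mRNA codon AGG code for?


Standard genetic code lookup.
Codon AGG -> Arg

Arg


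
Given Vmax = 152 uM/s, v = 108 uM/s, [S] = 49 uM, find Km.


Km = [S] * (Vmax - v) / v
Km = 49 * (152 - 108) / 108
Km = 19.963 uM

19.963 uM


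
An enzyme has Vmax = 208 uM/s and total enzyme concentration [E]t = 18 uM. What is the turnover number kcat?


kcat = Vmax / [E]t
kcat = 208 / 18
kcat = 11.5556 s^-1

11.5556 s^-1


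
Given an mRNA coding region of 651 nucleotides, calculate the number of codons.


codons = nucleotides / 3
codons = 651 / 3 = 217

217


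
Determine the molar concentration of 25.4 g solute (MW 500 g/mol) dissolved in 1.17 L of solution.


C = (mass / MW) / volume
C = (25.4 / 500) / 1.17
C = 0.0434 M

0.0434 M


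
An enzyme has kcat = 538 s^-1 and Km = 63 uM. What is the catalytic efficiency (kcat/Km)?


Catalytic efficiency = kcat / Km
= 538 / 63
= 8.5397 uM^-1*s^-1

8.5397 uM^-1*s^-1


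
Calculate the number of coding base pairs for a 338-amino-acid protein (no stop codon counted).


Each amino acid = 1 codon = 3 bp
bp = 338 * 3 = 1014 bp

1014 bp


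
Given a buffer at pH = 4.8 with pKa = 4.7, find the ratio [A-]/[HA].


[A-]/[HA] = 10^(pH - pKa)
= 10^(4.8 - 4.7)
= 1.2589

1.2589


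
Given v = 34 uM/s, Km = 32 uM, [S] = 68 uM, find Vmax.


Vmax = v * (Km + [S]) / [S]
Vmax = 34 * (32 + 68) / 68
Vmax = 50.0 uM/s

50.0 uM/s


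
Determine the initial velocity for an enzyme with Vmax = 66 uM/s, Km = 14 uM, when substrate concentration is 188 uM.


v = Vmax * [S] / (Km + [S])
v = 66 * 188 / (14 + 188)
v = 61.4257 uM/s

61.4257 uM/s


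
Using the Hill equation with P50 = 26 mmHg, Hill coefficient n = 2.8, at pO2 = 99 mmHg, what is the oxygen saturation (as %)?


Y = pO2^n / (P50^n + pO2^n)
Y = 99^2.8 / (26^2.8 + 99^2.8)
Y = 97.69%

97.69%


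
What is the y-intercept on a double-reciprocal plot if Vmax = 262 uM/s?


y-intercept = 1/Vmax
= 1/262
= 0.0038 s/uM

0.0038 s/uM


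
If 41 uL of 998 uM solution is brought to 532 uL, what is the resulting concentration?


C2 = C1 * V1 / V2
C2 = 998 * 41 / 532
C2 = 76.9135 uM

76.9135 uM


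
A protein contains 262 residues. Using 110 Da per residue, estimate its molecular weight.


MW = n_residues * 110 Da
MW = 262 * 110
MW = 28820 Da

28820 Da


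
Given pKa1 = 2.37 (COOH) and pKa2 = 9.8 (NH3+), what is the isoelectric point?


pI = (pKa1 + pKa2) / 2
pI = (2.37 + 9.8) / 2
pI = 6.085

6.085


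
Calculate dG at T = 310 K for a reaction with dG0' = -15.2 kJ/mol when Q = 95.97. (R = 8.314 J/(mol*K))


dG = dG0' + RT * ln(Q) / 1000
dG = -15.2 + 8.314 * 310 * ln(95.97) / 1000
dG = -3.4369 kJ/mol

-3.4369 kJ/mol


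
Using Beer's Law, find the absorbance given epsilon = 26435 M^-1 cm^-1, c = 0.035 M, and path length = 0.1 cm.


A = epsilon * c * l
A = 26435 * 0.035 * 0.1
A = 92.5225

92.5225


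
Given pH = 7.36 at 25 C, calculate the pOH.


pOH = 14 - pH
pOH = 14 - 7.36
pOH = 6.64

6.64


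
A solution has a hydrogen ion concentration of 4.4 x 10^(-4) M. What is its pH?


pH = -log10([H+])
pH = -log10(4.4 x 10^(-4))
pH = 3.3565

3.3565


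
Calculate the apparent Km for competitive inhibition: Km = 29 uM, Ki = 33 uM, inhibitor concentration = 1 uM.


Km_app = Km * (1 + [I]/Ki)
Km_app = 29 * (1 + 1/33)
Km_app = 29.8788 uM

29.8788 uM


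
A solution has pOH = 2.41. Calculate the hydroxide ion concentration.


[OH-] = 10^(-pOH)
[OH-] = 10^(-2.41)
[OH-] = 0.0039 M

0.0039 M


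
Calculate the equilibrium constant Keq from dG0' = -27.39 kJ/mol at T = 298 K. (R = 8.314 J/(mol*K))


Keq = exp(-dG0 * 1000 / (R * T))
Keq = exp(-(-27.39) * 1000 / (8.314 * 298))
Keq = 63270.7373

63270.7373


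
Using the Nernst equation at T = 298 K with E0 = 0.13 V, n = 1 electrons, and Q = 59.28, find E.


E = E0 - (RT/nF) * ln(Q)
E = 0.13 - (8.314 * 298 / (1 * 96485)) * ln(59.28)
E = 0.0252 V

0.0252 V


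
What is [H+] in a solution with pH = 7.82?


[H+] = 10^(-pH)
[H+] = 10^(-7.82)
[H+] = 1.514e-08 M

1.514e-08 M


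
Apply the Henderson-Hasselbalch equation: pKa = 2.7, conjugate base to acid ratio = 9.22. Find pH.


pH = pKa + log10([A-]/[HA])
pH = 2.7 + log10(9.22)
pH = 3.6647

3.6647


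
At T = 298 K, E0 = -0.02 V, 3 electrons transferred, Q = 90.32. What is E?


E = E0 - (RT/nF) * ln(Q)
E = -0.02 - (8.314 * 298 / (3 * 96485)) * ln(90.32)
E = -0.0585 V

-0.0585 V


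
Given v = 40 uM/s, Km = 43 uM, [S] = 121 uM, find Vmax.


Vmax = v * (Km + [S]) / [S]
Vmax = 40 * (43 + 121) / 121
Vmax = 54.2149 uM/s

54.2149 uM/s


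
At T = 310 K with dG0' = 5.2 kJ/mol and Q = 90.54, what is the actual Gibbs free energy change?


dG = dG0' + RT * ln(Q) / 1000
dG = 5.2 + 8.314 * 310 * ln(90.54) / 1000
dG = 16.813 kJ/mol

16.813 kJ/mol


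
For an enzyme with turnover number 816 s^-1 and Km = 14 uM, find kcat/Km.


Catalytic efficiency = kcat / Km
= 816 / 14
= 58.2857 uM^-1*s^-1

58.2857 uM^-1*s^-1


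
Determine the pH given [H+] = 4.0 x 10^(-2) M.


pH = -log10([H+])
pH = -log10(4.0 x 10^(-2))
pH = 1.3979

1.3979


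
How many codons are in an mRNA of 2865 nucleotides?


codons = nucleotides / 3
codons = 2865 / 3 = 955

955


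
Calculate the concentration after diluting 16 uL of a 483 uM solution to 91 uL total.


C2 = C1 * V1 / V2
C2 = 483 * 16 / 91
C2 = 84.9231 uM

84.9231 uM


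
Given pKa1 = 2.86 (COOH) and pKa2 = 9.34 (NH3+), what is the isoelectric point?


pI = (pKa1 + pKa2) / 2
pI = (2.86 + 9.34) / 2
pI = 6.1

6.1


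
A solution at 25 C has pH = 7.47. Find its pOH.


pOH = 14 - pH
pOH = 14 - 7.47
pOH = 6.53

6.53


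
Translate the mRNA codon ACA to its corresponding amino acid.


Standard genetic code lookup.
Codon ACA -> Thr

Thr


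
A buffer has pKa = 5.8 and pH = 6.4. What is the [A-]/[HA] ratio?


[A-]/[HA] = 10^(pH - pKa)
= 10^(6.4 - 5.8)
= 3.9811

3.9811


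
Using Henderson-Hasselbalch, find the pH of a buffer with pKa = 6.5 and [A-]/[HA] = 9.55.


pH = pKa + log10([A-]/[HA])
pH = 6.5 + log10(9.55)
pH = 7.48

7.48
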